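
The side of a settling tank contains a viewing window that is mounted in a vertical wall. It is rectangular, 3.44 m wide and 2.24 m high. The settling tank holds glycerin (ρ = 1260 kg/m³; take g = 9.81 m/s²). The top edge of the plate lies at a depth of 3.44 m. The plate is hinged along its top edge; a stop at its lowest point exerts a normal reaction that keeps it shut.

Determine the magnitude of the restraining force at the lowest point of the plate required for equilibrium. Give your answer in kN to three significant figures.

P ≈ 235 kN

γ = ρg = 1260 × 9.81 / 1000 = 12.3606 kN/m³.
The centroid lies 2.24/2 = 1.12 m below the top edge, so the centroid depth is h_c = 3.44 + 1.12 = 4.56 m.
A = 3.44 × 2.24 = 7.7056 m².
Resultant F = γ·h_c·A = 12.3606 × 4.56 × 7.7056 = 434.321 kN.
I_c = b·h³/12 = 3.44 × 2.24³/12 = 3.22197 m⁴.
Centre of pressure: y_p = y_c + I_c/(y_c·A) = 4.56 + 3.22197/(4.56 × 7.7056) = 4.56 + 0.091696 = 4.6517 m along the plane.
The resultant acts 1.12 + 0.091696 = 1.2117 m (along the plate) below the hinge at the top edge, so the moment about the hinge is M = F × 1.2117 = 434.321 × 1.2117 = 526.267 kN·m.
A normal force at the bottom, 2.24 m from the hinge, must supply this moment: P = 526.267/2.24 = 234.941 kN.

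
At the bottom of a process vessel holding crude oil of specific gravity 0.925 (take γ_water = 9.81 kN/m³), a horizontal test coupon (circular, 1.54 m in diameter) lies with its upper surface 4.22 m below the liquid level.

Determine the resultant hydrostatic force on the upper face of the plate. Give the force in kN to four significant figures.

γ = 0.925 × 9.81 = 9.07425 kN/m³.
The plate is horizontal, so pressure is uniform at p = γ·h = 9.07425 × 4.22 = 38.2933 kN/m².
A = π(0.77)² = 1.86265 m².
F = p·A = 38.2933 × 1.86265 = 71.327 kN.

F ≈ 71.33 kN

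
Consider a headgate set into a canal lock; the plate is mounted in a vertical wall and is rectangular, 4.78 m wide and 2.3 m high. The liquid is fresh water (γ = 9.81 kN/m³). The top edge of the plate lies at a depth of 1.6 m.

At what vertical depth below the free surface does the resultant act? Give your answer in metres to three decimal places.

γ = 9.81 kN/m³.
The centroid lies 2.3/2 = 1.15 m below the top edge, so the centroid depth is h_c = 1.6 + 1.15 = 2.75 m.
A = 4.78 × 2.3 = 10.994 m².
Resultant F = γ·h_c·A = 9.81 × 2.75 × 10.994 = 296.591 kN.
I_c = b·h³/12 = 4.78 × 2.3³/12 = 4.84652 m⁴.
Centre of pressure: y_p = y_c + I_c/(y_c·A) = 2.75 + 4.84652/(2.75 × 10.994) = 2.75 + 0.160303 = 2.9103 m along the plane.

h_p = 2.910 m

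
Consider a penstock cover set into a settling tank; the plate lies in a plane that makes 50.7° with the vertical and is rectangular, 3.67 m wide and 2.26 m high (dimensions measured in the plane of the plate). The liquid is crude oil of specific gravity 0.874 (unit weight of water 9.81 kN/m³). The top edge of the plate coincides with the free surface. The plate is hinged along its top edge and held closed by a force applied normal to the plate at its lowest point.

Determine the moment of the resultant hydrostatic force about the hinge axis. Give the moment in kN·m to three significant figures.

M ≈ 76.7 kN·m

γ = 0.874 × 9.81 = 8.57394 kN/m³.
The plate makes 50.7° with the vertical, i.e. θ = 90° − 50.7° = 39.3° to the horizontal. Measuring y along the incline from the free-surface line, vertical depth h = y·sinθ with sinθ = 0.633381.
The centroid lies 2.26/2 = 1.13 m below the top edge, so y_c = 1.13 m and h_c = 1.13 × 0.633381 = 0.715721 m.
A = 3.67 × 2.26 = 8.2942 m².
Resultant F = γ·h_c·A = 8.57394 × 0.715721 × 8.2942 = 50.8978 kN.
I_c = b·h³/12 = 3.67 × 2.26³/12 = 3.53029 m⁴.
Centre of pressure: y_p = y_c + I_c/(y_c·A) = 1.13 + 3.53029/(1.13 × 8.2942) = 1.13 + 0.376667 = 1.50667 m along the plane.
The resultant acts 1.13 + 0.376667 = 1.50667 m (along the plate) below the hinge at the top edge, so the moment about the hinge is M = F × 1.50667 = 50.8978 × 1.50667 = 76.6862 kN·m.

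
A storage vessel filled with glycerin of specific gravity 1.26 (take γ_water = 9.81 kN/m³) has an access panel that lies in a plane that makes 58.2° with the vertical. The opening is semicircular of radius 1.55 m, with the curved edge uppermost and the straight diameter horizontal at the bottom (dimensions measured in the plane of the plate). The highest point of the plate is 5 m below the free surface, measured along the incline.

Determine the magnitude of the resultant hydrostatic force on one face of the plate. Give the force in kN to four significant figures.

γ = 1.26 × 9.81 = 12.3606 kN/m³.
The plate makes 58.2° with the vertical, i.e. θ = 90° − 58.2° = 31.8° to the horizontal. Measuring y along the incline from the free-surface line, vertical depth h = y·sinθ with sinθ = 0.526956.
The centroid lies 4r/(3π) = 0.65784 m above the diameter, so r − 4r/(3π) = 1.55 − 0.65784 = 0.89216 m below the topmost point, so y_c = 5 + 0.89216 = 5.89216 m and h_c = 5.89216 × 0.526956 = 3.10491 m.
A = πr²/2 = π × 1.55²/2 = 3.77384 m².
Resultant F = γ·h_c·A = 12.3606 × 3.10491 × 3.77384 = 144.835 kN.

F ≈ 144.8 kN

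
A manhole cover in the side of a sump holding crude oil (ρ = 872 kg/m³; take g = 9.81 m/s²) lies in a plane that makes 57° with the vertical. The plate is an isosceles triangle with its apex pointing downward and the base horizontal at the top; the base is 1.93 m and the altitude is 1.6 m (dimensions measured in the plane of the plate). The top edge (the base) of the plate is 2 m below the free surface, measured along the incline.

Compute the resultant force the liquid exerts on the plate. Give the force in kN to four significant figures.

F ≈ 18.22 kN

γ = ρg = 872 × 9.81 / 1000 = 8.55432 kN/m³.
The plate makes 57° with the vertical, i.e. θ = 90° − 57° = 33° to the horizontal. Measuring y along the incline from the free-surface line, vertical depth h = y·sinθ with sinθ = 0.544639.
With the apex down, the centroid sits h/3 = 1.6/3 = 0.533333 m below the base (the top edge), so y_c = 2 + 0.533333 = 2.53333 m and h_c = 2.53333 × 0.544639 = 1.37975 m.
A = ½ × 1.93 × 1.6 = 1.544 m².
Resultant F = γ·h_c·A = 8.55432 × 1.37975 × 1.544 = 18.2236 kN.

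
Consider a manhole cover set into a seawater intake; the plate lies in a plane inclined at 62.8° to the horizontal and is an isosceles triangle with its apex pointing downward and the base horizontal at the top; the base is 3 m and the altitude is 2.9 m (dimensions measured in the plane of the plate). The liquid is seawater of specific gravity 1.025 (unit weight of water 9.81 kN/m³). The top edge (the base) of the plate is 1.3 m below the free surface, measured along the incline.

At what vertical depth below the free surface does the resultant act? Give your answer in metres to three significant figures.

γ = 1.025 × 9.81 = 10.05525 kN/m³.
Let θ = 62.8° be the plate's angle to the horizontal; measure y along the incline from where the plane meets the free surface. Vertical depth h = y·sinθ with sinθ = 0.889416.
With the apex down, the centroid sits h/3 = 2.9/3 = 0.966667 m below the base (the top edge), so y_c = 1.3 + 0.966667 = 2.26667 m and h_c = 2.26667 × 0.889416 = 2.01601 m.
A = ½ × 3 × 2.9 = 4.35 m².
Resultant F = γ·h_c·A = 10.05525 × 2.01601 × 4.35 = 88.181 kN.
I_c = b·h³/36 = 3 × 2.9³/36 = 2.03242 m⁴.
Centre of pressure: y_p = y_c + I_c/(y_c·A) = 2.26667 + 2.03242/(2.26667 × 4.35) = 2.26667 + 0.206127 = 2.4728 m along the plane.
Vertically, h_p = y_p·sinθ = 2.4728 × 0.889416 = 2.19935 m.

h_p = 2.20 m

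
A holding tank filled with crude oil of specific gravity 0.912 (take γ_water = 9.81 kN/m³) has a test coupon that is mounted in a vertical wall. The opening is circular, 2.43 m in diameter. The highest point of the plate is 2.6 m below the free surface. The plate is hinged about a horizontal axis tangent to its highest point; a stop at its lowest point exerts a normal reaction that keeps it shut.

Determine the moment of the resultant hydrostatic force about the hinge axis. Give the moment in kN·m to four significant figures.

M ≈ 207.6 kN·m

γ = 0.912 × 9.81 = 8.94672 kN/m³.
The centroid is at the centre, 1.215 m below the top of the plate, so the centroid depth is h_c = 2.6 + 1.215 = 3.815 m.
A = π(1.215)² = 4.6377 m².
Resultant F = γ·h_c·A = 8.94672 × 3.815 × 4.6377 = 158.293 kN.
I_c = πr⁴/4 = π × 1.215⁴/4 = 1.71157 m⁴.
Centre of pressure: y_p = y_c + I_c/(y_c·A) = 3.815 + 1.71157/(3.815 × 4.6377) = 3.815 + 0.0967381 = 3.91174 m along the plane.
The resultant acts 1.215 + 0.0967381 = 1.31174 m (along the plate) below the hinge at the top edge, so the moment about the hinge is M = F × 1.31174 = 158.293 × 1.31174 = 207.639 kN·m.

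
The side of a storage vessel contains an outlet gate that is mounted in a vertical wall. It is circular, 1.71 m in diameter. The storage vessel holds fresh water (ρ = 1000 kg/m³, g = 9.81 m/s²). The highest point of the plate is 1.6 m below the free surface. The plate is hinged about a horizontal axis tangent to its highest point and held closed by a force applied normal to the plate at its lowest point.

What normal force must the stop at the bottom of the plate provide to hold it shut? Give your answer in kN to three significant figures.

γ = ρg = 1000 × 9.81 = 9810 N/m³ = 9.81 kN/m³.
The centroid is at the centre, 0.855 m below the top of the plate, so the centroid depth is h_c = 1.6 + 0.855 = 2.455 m.
A = π(0.855)² = 2.29658 m².
Resultant F = γ·h_c·A = 9.81 × 2.455 × 2.29658 = 55.3098 kN.
I_c = πr⁴/4 = π × 0.855⁴/4 = 0.419715 m⁴.
Centre of pressure: y_p = y_c + I_c/(y_c·A) = 2.455 + 0.419715/(2.455 × 2.29658) = 2.455 + 0.0744426 = 2.52944 m along the plane.
The resultant acts 0.855 + 0.0744426 = 0.929443 m (along the plate) below the hinge at the top edge, so the moment about the hinge is M = F × 0.929443 = 55.3098 × 0.929443 = 51.4073 kN·m.
A normal force at the bottom, 1.71 m from the hinge, must supply this moment: P = 51.4073/1.71 = 30.0627 kN.

P ≈ 30.1 kN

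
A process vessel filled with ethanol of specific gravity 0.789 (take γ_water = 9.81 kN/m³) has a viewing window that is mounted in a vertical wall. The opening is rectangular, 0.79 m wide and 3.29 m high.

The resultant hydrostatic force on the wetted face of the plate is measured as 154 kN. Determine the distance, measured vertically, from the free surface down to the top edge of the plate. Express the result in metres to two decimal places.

d_top ≈ 6.01 m

γ = 0.789 × 9.81 = 7.74009 kN/m³.
A = 0.79 × 3.29 = 2.5991 m².
From F = γ·h_c·A, the centroid depth is h_c = 154/(7.74009 × 2.5991) = 7.65512 m.
The centroid lies 3.29/2 = 1.645 m below the top edge, so the top edge sits at h_top = 7.65512 − 1.645 = 6.01012 m below the surface.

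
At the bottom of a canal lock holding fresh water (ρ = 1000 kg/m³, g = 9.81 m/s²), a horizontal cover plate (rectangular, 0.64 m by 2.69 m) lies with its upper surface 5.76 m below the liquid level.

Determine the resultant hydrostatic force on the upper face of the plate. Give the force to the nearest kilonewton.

γ = ρg = 1000 × 9.81 = 9810 N/m³ = 9.81 kN/m³.
The plate is horizontal, so pressure is uniform at p = γ·h = 9.81 × 5.76 = 56.5056 kN/m².
A = 0.64 × 2.69 = 1.7216 m².
F = p·A = 56.5056 × 1.7216 = 97.28 kN.

F ≈ 97 kN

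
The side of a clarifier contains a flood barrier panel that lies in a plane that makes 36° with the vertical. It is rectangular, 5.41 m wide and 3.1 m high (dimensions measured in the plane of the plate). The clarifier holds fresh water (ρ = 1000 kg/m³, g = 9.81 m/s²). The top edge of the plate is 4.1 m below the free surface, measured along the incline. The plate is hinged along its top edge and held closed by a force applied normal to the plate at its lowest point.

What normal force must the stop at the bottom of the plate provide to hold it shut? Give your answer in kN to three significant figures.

P ≈ 410 kN

γ = ρg = 1000 × 9.81 = 9810 N/m³ = 9.81 kN/m³.
The plate makes 36° with the vertical, i.e. θ = 90° − 36° = 54° to the horizontal. Measuring y along the incline from the free-surface line, vertical depth h = y·sinθ with sinθ = 0.809017.
The centroid lies 3.1/2 = 1.55 m below the top edge, so y_c = 4.1 + 1.55 = 5.65 m and h_c = 5.65 × 0.809017 = 4.57095 m.
A = 5.41 × 3.1 = 16.771 m².
Resultant F = γ·h_c·A = 9.81 × 4.57095 × 16.771 = 752.029 kN.
I_c = b·h³/12 = 5.41 × 3.1³/12 = 13.4308 m⁴.
Centre of pressure: y_p = y_c + I_c/(y_c·A) = 5.65 + 13.4308/(5.65 × 16.771) = 5.65 + 0.141741 = 5.79174 m along the plane.
The resultant acts 1.55 + 0.141741 = 1.69174 m (along the plate) below the hinge at the top edge, so the moment about the hinge is M = F × 1.69174 = 752.029 × 1.69174 = 1272.24 kN·m.
A normal force at the bottom, 3.1 m from the hinge, must supply this moment: P = 1272.24/3.1 = 410.4 kN.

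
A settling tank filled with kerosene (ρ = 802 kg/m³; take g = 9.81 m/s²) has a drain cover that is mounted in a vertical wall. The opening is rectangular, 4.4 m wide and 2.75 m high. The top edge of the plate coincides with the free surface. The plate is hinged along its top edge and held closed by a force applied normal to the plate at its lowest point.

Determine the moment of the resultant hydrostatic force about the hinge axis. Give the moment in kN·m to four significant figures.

γ = ρg = 802 × 9.81 / 1000 = 7.86762 kN/m³.
The centroid lies 2.75/2 = 1.375 m below the top edge, so the centroid depth is h_c = 1.375 m.
A = 4.4 × 2.75 = 12.1 m².
Resultant F = γ·h_c·A = 7.86762 × 1.375 × 12.1 = 130.898 kN.
I_c = b·h³/12 = 4.4 × 2.75³/12 = 7.62552 m⁴.
Centre of pressure: y_p = y_c + I_c/(y_c·A) = 1.375 + 7.62552/(1.375 × 12.1) = 1.375 + 0.458333 = 1.83333 m along the plane.
The resultant acts 1.375 + 0.458333 = 1.83333 m (along the plate) below the hinge at the top edge, so the moment about the hinge is M = F × 1.83333 = 130.898 × 1.83333 = 239.979 kN·m.

M ≈ 240.0 kN·m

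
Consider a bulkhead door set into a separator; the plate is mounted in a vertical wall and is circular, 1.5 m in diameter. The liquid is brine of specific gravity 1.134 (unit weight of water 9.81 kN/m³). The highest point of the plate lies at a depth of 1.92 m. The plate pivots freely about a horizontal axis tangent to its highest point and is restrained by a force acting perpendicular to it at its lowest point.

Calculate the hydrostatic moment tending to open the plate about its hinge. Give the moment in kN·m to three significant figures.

γ = 1.134 × 9.81 = 11.12454 kN/m³.
The centroid is at the centre, 0.75 m below the top of the plate, so the centroid depth is h_c = 1.92 + 0.75 = 2.67 m.
A = π(0.75)² = 1.76715 m².
Resultant F = γ·h_c·A = 11.12454 × 2.67 × 1.76715 = 52.4888 kN.
I_c = πr⁴/4 = π × 0.75⁴/4 = 0.248505 m⁴.
Centre of pressure: y_p = y_c + I_c/(y_c·A) = 2.67 + 0.248505/(2.67 × 1.76715) = 2.67 + 0.0526684 = 2.72267 m along the plane.
The resultant acts 0.75 + 0.0526684 = 0.802668 m (along the plate) below the hinge at the top edge, so the moment about the hinge is M = F × 0.802668 = 52.4888 × 0.802668 = 42.1311 kN·m.

M ≈ 42.1 kN·m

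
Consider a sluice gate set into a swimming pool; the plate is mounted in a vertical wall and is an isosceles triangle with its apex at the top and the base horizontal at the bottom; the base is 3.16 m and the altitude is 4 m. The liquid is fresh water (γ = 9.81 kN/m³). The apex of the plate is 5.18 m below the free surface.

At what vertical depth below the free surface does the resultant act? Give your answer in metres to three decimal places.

γ = 9.81 kN/m³.
With the apex up, the centroid sits 2h/3 = 2 × 4/3 = 2.66667 m below the apex, so the centroid depth is h_c = 5.18 + 2.66667 = 7.84667 m.
A = ½ × 3.16 × 4 = 6.32 m².
Resultant F = γ·h_c·A = 9.81 × 7.84667 × 6.32 = 486.487 kN.
I_c = b·h³/36 = 3.16 × 4³/36 = 5.61778 m⁴.
Centre of pressure: y_p = y_c + I_c/(y_c·A) = 7.84667 + 5.61778/(7.84667 × 6.32) = 7.84667 + 0.113282 = 7.95995 m along the plane.

h_p = 7.960 m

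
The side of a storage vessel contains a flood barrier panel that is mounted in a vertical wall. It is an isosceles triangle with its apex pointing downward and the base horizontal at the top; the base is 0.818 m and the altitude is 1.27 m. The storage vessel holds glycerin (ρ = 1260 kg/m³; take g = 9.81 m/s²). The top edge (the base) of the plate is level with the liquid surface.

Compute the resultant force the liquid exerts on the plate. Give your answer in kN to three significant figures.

γ = ρg = 1260 × 9.81 / 1000 = 12.3606 kN/m³.
With the apex down, the centroid sits h/3 = 1.27/3 = 0.423333 m below the base (the top edge), so the centroid depth is h_c = 0.423333 m.
A = ½ × 0.818 × 1.27 = 0.51943 m².
Resultant F = γ·h_c·A = 12.3606 × 0.423333 × 0.51943 = 2.718 kN.

F ≈ 2.72 kN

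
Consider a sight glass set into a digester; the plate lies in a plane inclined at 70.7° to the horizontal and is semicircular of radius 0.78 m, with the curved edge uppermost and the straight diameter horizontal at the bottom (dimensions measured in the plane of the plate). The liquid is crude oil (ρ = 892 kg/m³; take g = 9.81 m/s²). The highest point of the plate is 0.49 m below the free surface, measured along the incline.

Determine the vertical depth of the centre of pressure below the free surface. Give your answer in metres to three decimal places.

h_p = 0.929 m

γ = ρg = 892 × 9.81 / 1000 = 8.75052 kN/m³.
Let θ = 70.7° be the plate's angle to the horizontal; measure y along the incline from where the plane meets the free surface. Vertical depth h = y·sinθ with sinθ = 0.943801.
The centroid lies 4r/(3π) = 0.331042 m above the diameter, so r − 4r/(3π) = 0.78 − 0.331042 = 0.448958 m below the topmost point, so y_c = 0.49 + 0.448958 = 0.938958 m and h_c = 0.938958 × 0.943801 = 0.886189 m.
A = πr²/2 = π × 0.78²/2 = 0.955672 m².
Resultant F = γ·h_c·A = 8.75052 × 0.886189 × 0.955672 = 7.41087 kN.
I_c = (π/8 − 8/(9π))·r⁴ = 0.109757 × 0.78⁴ = 0.0406266 m⁴.
Centre of pressure: y_p = y_c + I_c/(y_c·A) = 0.938958 + 0.0406266/(0.938958 × 0.955672) = 0.938958 + 0.0452747 = 0.984233 m along the plane.
Vertically, h_p = y_p·sinθ = 0.984233 × 0.943801 = 0.92892 m.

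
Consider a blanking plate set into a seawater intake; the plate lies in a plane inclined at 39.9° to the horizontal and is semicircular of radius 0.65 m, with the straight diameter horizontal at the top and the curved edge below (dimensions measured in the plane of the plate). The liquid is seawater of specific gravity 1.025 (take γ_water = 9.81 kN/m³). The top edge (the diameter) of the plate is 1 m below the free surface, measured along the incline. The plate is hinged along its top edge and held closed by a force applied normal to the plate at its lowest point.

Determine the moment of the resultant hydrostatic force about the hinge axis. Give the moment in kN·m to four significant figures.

M ≈ 1.633 kN·m

γ = 1.025 × 9.81 = 10.05525 kN/m³.
Let θ = 39.9° be the plate's angle to the horizontal; measure y along the incline from where the plane meets the free surface. Vertical depth h = y·sinθ with sinθ = 0.641450.
The centroid of a semicircle lies 4r/(3π) = 0.275869 m from the diameter, here below the top edge, so y_c = 1 + 0.275869 = 1.27587 m and h_c = 1.27587 × 0.641450 = 0.818407 m.
A = πr²/2 = π × 0.65²/2 = 0.663661 m².
Resultant F = γ·h_c·A = 10.05525 × 0.818407 × 0.663661 = 5.46146 kN.
I_c = (π/8 − 8/(9π))·r⁴ = 0.109757 × 0.65⁴ = 0.0195923 m⁴.
Centre of pressure: y_p = y_c + I_c/(y_c·A) = 1.27587 + 0.0195923/(1.27587 × 0.663661) = 1.27587 + 0.0231384 = 1.29901 m along the plane.
The resultant acts 0.275869 + 0.0231384 = 0.299007 m (along the plate) below the hinge at the top edge, so the moment about the hinge is M = F × 0.299007 = 5.46146 × 0.299007 = 1.63301 kN·m.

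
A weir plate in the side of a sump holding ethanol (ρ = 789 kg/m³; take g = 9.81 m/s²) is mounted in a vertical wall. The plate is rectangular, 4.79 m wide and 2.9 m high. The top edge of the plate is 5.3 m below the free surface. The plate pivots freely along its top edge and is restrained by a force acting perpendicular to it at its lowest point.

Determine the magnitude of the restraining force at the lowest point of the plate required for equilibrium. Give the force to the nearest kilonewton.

P ≈ 389 kN

γ = ρg = 789 × 9.81 / 1000 = 7.74009 kN/m³.
The centroid lies 2.9/2 = 1.45 m below the top edge, so the centroid depth is h_c = 5.3 + 1.45 = 6.75 m.
A = 4.79 × 2.9 = 13.891 m².
Resultant F = γ·h_c·A = 7.74009 × 6.75 × 13.891 = 725.744 kN.
I_c = b·h³/12 = 4.79 × 2.9³/12 = 9.73528 m⁴.
Centre of pressure: y_p = y_c + I_c/(y_c·A) = 6.75 + 9.73528/(6.75 × 13.891) = 6.75 + 0.103827 = 6.85383 m along the plane.
The resultant acts 1.45 + 0.103827 = 1.55383 m (along the plate) below the hinge at the top edge, so the moment about the hinge is M = F × 1.55383 = 725.744 × 1.55383 = 1127.68 kN·m.
A normal force at the bottom, 2.9 m from the hinge, must supply this moment: P = 1127.68/2.9 = 388.855 kN.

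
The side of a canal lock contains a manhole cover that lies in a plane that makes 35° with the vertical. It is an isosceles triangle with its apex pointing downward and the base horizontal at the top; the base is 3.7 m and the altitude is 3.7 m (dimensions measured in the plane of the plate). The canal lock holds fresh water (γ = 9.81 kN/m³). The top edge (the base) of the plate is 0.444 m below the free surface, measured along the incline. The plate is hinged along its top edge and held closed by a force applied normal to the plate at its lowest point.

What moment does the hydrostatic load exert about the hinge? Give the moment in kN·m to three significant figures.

γ = 9.81 kN/m³.
The plate makes 35° with the vertical, i.e. θ = 90° − 35° = 55° to the horizontal. Measuring y along the incline from the free-surface line, vertical depth h = y·sinθ with sinθ = 0.819152.
With the apex down, the centroid sits h/3 = 3.7/3 = 1.23333 m below the base (the top edge), so y_c = 0.444 + 1.23333 = 1.67733 m and h_c = 1.67733 × 0.819152 = 1.37399 m.
A = ½ × 3.7 × 3.7 = 6.845 m².
Resultant F = γ·h_c·A = 9.81 × 1.37399 × 6.845 = 92.2627 kN.
I_c = b·h³/36 = 3.7 × 3.7³/36 = 5.206 m⁴.
Centre of pressure: y_p = y_c + I_c/(y_c·A) = 1.67733 + 5.206/(1.67733 × 6.845) = 1.67733 + 0.453432 = 2.13076 m along the plane.
The resultant acts 1.23333 + 0.453432 = 1.68676 m (along the plate) below the hinge at the top edge, so the moment about the hinge is M = F × 1.68676 = 92.2627 × 1.68676 = 155.625 kN·m.

M ≈ 156 kN·m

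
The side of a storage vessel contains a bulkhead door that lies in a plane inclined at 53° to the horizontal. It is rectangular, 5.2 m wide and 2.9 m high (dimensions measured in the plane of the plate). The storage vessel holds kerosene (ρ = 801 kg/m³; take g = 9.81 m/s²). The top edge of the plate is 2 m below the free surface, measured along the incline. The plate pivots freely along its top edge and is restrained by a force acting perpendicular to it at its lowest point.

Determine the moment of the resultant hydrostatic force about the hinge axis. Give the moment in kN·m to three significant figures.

γ = ρg = 801 × 9.81 / 1000 = 7.85781 kN/m³.
Let θ = 53° be the plate's angle to the horizontal; measure y along the incline from where the plane meets the free surface. Vertical depth h = y·sinθ with sinθ = 0.798636.
The centroid lies 2.9/2 = 1.45 m below the top edge, so y_c = 2 + 1.45 = 3.45 m and h_c = 3.45 × 0.798636 = 2.75529 m.
A = 5.2 × 2.9 = 15.08 m².
Resultant F = γ·h_c·A = 7.85781 × 2.75529 × 15.08 = 326.49 kN.
I_c = b·h³/12 = 5.2 × 2.9³/12 = 10.5686 m⁴.
Centre of pressure: y_p = y_c + I_c/(y_c·A) = 3.45 + 10.5686/(3.45 × 15.08) = 3.45 + 0.203141 = 3.65314 m along the plane.
The resultant acts 1.45 + 0.203141 = 1.65314 m (along the plate) below the hinge at the top edge, so the moment about the hinge is M = F × 1.65314 = 326.49 × 1.65314 = 539.734 kN·m.

M ≈ 540 kN·m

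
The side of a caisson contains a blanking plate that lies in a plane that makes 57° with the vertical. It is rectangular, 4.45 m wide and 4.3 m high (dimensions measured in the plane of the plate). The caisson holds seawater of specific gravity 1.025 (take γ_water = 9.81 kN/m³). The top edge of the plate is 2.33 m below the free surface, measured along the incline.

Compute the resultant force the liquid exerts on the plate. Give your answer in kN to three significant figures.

γ = 1.025 × 9.81 = 10.05525 kN/m³.
The plate makes 57° with the vertical, i.e. θ = 90° − 57° = 33° to the horizontal. Measuring y along the incline from the free-surface line, vertical depth h = y·sinθ with sinθ = 0.544639.
The centroid lies 4.3/2 = 2.15 m below the top edge, so y_c = 2.33 + 2.15 = 4.48 m and h_c = 4.48 × 0.544639 = 2.43998 m.
A = 4.45 × 4.3 = 19.135 m².
Resultant F = γ·h_c·A = 10.05525 × 2.43998 × 19.135 = 469.47 kN.

F ≈ 469 kN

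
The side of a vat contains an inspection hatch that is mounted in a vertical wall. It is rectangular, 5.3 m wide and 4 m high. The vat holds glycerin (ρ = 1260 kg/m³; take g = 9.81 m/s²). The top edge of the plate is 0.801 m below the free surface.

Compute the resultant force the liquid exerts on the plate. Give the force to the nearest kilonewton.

F ≈ 734 kN

γ = ρg = 1260 × 9.81 / 1000 = 12.3606 kN/m³.
The centroid lies 4/2 = 2 m below the top edge, so the centroid depth is h_c = 0.801 + 2 = 2.801 m.
A = 5.3 × 4 = 21.2 m².
Resultant F = γ·h_c·A = 12.3606 × 2.801 × 21.2 = 733.987 kN.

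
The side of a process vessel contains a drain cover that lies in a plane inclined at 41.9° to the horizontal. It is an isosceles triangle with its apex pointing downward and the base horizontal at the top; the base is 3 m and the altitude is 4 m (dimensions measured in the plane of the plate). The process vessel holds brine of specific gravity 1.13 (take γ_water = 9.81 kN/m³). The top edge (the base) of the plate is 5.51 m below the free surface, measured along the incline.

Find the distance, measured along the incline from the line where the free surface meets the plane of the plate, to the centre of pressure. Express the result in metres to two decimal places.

y_p = 6.97 m

γ = 1.13 × 9.81 = 11.0853 kN/m³.
Let θ = 41.9° be the plate's angle to the horizontal; measure y along the incline from where the plane meets the free surface. Vertical depth h = y·sinθ with sinθ = 0.667833.
With the apex down, the centroid sits h/3 = 4/3 = 1.33333 m below the base (the top edge), so y_c = 5.51 + 1.33333 = 6.84333 m and h_c = 6.84333 × 0.667833 = 4.5702 m.
A = ½ × 3 × 4 = 6 m².
Resultant F = γ·h_c·A = 11.0853 × 4.5702 × 6 = 303.972 kN.
I_c = b·h³/36 = 3 × 4³/36 = 5.33333 m⁴.
Centre of pressure: y_p = y_c + I_c/(y_c·A) = 6.84333 + 5.33333/(6.84333 × 6) = 6.84333 + 0.129891 = 6.97322 m along the plane.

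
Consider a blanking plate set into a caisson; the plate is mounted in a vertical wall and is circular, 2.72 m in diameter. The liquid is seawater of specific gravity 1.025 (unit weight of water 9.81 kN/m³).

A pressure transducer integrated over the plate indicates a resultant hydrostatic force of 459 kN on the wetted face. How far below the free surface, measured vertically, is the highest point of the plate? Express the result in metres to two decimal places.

γ = 1.025 × 9.81 = 10.05525 kN/m³.
A = π(1.36)² = 5.81069 m².
From F = γ·h_c·A, the centroid depth is h_c = 459/(10.05525 × 5.81069) = 7.85583 m.
The centroid is at the centre, 1.36 m below the top of the plate, so the highest point sits at h_top = 7.85583 − 1.36 = 6.49583 m below the surface.

d_top ≈ 6.50 m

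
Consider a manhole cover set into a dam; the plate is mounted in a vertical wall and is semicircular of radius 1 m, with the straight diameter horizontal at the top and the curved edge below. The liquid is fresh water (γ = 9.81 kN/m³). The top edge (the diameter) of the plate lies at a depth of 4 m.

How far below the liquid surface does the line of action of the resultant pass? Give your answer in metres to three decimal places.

γ = 9.81 kN/m³.
The centroid of a semicircle lies 4r/(3π) = 0.424413 m from the diameter, here below the top edge, so the centroid depth is h_c = 4 + 0.424413 = 4.42441 m.
A = πr²/2 = π × 1²/2 = 1.5708 m².
Resultant F = γ·h_c·A = 9.81 × 4.42441 × 1.5708 = 68.1782 kN.
I_c = (π/8 − 8/(9π))·r⁴ = 0.109757 × 1⁴ = 0.109757 m⁴.
Centre of pressure: y_p = y_c + I_c/(y_c·A) = 4.42441 + 0.109757/(4.42441 × 1.5708) = 4.42441 + 0.0157927 = 4.4402 m along the plane.

h_p = 4.440 m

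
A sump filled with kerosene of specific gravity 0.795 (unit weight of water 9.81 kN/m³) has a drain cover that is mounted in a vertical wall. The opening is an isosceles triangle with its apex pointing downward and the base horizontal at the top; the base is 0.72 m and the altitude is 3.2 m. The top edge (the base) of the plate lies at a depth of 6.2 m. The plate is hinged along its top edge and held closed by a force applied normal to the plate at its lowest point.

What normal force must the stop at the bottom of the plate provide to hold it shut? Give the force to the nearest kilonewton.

P ≈ 23 kN

γ = 0.795 × 9.81 = 7.79895 kN/m³.
With the apex down, the centroid sits h/3 = 3.2/3 = 1.06667 m below the base (the top edge), so the centroid depth is h_c = 6.2 + 1.06667 = 7.26667 m.
A = ½ × 0.72 × 3.2 = 1.152 m².
Resultant F = γ·h_c·A = 7.79895 × 7.26667 × 1.152 = 65.2866 kN.
I_c = b·h³/36 = 0.72 × 3.2³/36 = 0.65536 m⁴.
Centre of pressure: y_p = y_c + I_c/(y_c·A) = 7.26667 + 0.65536/(7.26667 × 1.152) = 7.26667 + 0.0782874 = 7.34496 m along the plane.
The resultant acts 1.06667 + 0.0782874 = 1.14496 m (along the plate) below the hinge at the top edge, so the moment about the hinge is M = F × 1.14496 = 65.2866 × 1.14496 = 74.7505 kN·m.
A normal force at the bottom, 3.2 m from the hinge, must supply this moment: P = 74.7505/3.2 = 23.3595 kN.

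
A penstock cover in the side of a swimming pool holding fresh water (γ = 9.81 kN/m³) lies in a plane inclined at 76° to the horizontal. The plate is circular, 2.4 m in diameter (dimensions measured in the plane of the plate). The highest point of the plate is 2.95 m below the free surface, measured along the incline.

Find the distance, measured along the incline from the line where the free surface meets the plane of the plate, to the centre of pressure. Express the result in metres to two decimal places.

y_p = 4.24 m

γ = 9.81 kN/m³.
Let θ = 76° be the plate's angle to the horizontal; measure y along the incline from where the plane meets the free surface. Vertical depth h = y·sinθ with sinθ = 0.970296.
The centroid is at the centre, 1.2 m below the top of the plate, so y_c = 2.95 + 1.2 = 4.15 m and h_c = 4.15 × 0.970296 = 4.02673 m.
A = π(1.2)² = 4.52389 m².
Resultant F = γ·h_c·A = 9.81 × 4.02673 × 4.52389 = 178.704 kN.
I_c = πr⁴/4 = π × 1.2⁴/4 = 1.6286 m⁴.
Centre of pressure: y_p = y_c + I_c/(y_c·A) = 4.15 + 1.6286/(4.15 × 4.52389) = 4.15 + 0.086747 = 4.23675 m along the plane.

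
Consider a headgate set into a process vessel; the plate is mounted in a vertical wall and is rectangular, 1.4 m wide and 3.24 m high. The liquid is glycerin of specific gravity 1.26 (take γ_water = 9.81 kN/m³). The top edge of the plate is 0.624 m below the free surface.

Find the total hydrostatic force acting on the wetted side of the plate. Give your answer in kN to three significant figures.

γ = 1.26 × 9.81 = 12.3606 kN/m³.
The centroid lies 3.24/2 = 1.62 m below the top edge, so the centroid depth is h_c = 0.624 + 1.62 = 2.244 m.
A = 1.4 × 3.24 = 4.536 m².
Resultant F = γ·h_c·A = 12.3606 × 2.244 × 4.536 = 125.816 kN.

F ≈ 126 kN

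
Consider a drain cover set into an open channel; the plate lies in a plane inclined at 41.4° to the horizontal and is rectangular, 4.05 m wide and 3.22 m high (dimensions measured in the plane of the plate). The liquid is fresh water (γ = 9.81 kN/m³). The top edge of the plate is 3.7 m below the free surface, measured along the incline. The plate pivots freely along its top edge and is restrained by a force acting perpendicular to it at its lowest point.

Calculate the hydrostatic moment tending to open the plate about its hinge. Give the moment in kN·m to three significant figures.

γ = 9.81 kN/m³.
Let θ = 41.4° be the plate's angle to the horizontal; measure y along the incline from where the plane meets the free surface. Vertical depth h = y·sinθ with sinθ = 0.661312.
The centroid lies 3.22/2 = 1.61 m below the top edge, so y_c = 3.7 + 1.61 = 5.31 m and h_c = 5.31 × 0.661312 = 3.51157 m.
A = 4.05 × 3.22 = 13.041 m².
Resultant F = γ·h_c·A = 9.81 × 3.51157 × 13.041 = 449.243 kN.
I_c = b·h³/12 = 4.05 × 3.22³/12 = 11.2679 m⁴.
Centre of pressure: y_p = y_c + I_c/(y_c·A) = 5.31 + 11.2679/(5.31 × 13.041) = 5.31 + 0.162719 = 5.47272 m along the plane.
The resultant acts 1.61 + 0.162719 = 1.77272 m (along the plate) below the hinge at the top edge, so the moment about the hinge is M = F × 1.77272 = 449.243 × 1.77272 = 796.382 kN·m.

M ≈ 796 kN·m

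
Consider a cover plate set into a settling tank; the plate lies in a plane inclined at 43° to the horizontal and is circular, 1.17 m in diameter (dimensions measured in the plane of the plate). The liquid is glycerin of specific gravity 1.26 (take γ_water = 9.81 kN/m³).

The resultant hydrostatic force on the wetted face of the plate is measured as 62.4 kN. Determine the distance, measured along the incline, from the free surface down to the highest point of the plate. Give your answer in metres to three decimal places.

γ = 1.26 × 9.81 = 12.3606 kN/m³.
A = π(0.585)² = 1.07513 m².
From F = γ·h_c·A, the centroid depth is h_c = 62.4/(12.3606 × 1.07513) = 4.69552 m.
Let θ = 43° be the plate's angle to the horizontal; measure y along the incline from where the plane meets the free surface. Vertical depth h = y·sinθ with sinθ = 0.681998.
Along the incline, y_c = h_c/sinθ = 4.69552/0.681998 = 6.88495 m.
The centroid is at the centre, 0.585 m below the top of the plate, so the highest point sits at y_top = 6.88495 − 0.585 = 6.29995 m along the incline.

y_top ≈ 6.300 m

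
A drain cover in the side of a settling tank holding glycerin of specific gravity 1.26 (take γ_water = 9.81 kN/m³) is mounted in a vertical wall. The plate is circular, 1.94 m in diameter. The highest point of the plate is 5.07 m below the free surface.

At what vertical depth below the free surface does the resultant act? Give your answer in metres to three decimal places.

h_p = 6.079 m

γ = 1.26 × 9.81 = 12.3606 kN/m³.
The centroid is at the centre, 0.97 m below the top of the plate, so the centroid depth is h_c = 5.07 + 0.97 = 6.04 m.
A = π(0.97)² = 2.95592 m².
Resultant F = γ·h_c·A = 12.3606 × 6.04 × 2.95592 = 220.683 kN.
I_c = πr⁴/4 = π × 0.97⁴/4 = 0.695307 m⁴.
Centre of pressure: y_p = y_c + I_c/(y_c·A) = 6.04 + 0.695307/(6.04 × 2.95592) = 6.04 + 0.0389446 = 6.07894 m along the plane.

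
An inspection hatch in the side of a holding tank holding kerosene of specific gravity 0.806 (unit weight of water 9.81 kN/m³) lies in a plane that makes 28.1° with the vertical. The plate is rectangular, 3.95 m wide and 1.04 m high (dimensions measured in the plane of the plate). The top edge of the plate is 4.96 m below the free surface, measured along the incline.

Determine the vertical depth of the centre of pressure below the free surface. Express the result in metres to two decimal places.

h_p = 4.85 m

γ = 0.806 × 9.81 = 7.90686 kN/m³.
The plate makes 28.1° with the vertical, i.e. θ = 90° − 28.1° = 61.9° to the horizontal. Measuring y along the incline from the free-surface line, vertical depth h = y·sinθ with sinθ = 0.882127.
The centroid lies 1.04/2 = 0.52 m below the top edge, so y_c = 4.96 + 0.52 = 5.48 m and h_c = 5.48 × 0.882127 = 4.83406 m.
A = 3.95 × 1.04 = 4.108 m².
Resultant F = γ·h_c·A = 7.90686 × 4.83406 × 4.108 = 157.017 kN.
I_c = b·h³/12 = 3.95 × 1.04³/12 = 0.370268 m⁴.
Centre of pressure: y_p = y_c + I_c/(y_c·A) = 5.48 + 0.370268/(5.48 × 4.108) = 5.48 + 0.0164477 = 5.49645 m along the plane.
Vertically, h_p = y_p·sinθ = 5.49645 × 0.882127 = 4.84857 m.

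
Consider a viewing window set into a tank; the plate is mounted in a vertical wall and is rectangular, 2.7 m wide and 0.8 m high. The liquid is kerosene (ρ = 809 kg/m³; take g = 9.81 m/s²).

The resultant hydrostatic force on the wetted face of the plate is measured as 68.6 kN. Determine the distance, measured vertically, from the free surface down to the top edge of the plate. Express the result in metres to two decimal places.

d_top ≈ 3.60 m

γ = ρg = 809 × 9.81 / 1000 = 7.93629 kN/m³.
A = 2.7 × 0.8 = 2.16 m².
From F = γ·h_c·A, the centroid depth is h_c = 68.6/(7.93629 × 2.16) = 4.00178 m.
The centroid lies 0.8/2 = 0.4 m below the top edge, so the top edge sits at h_top = 4.00178 − 0.4 = 3.60178 m below the surface.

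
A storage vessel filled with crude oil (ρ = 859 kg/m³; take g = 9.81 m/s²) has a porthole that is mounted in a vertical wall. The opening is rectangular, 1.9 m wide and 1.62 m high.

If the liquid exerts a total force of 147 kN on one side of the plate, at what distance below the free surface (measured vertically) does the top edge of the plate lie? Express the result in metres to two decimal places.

d_top ≈ 4.86 m

γ = ρg = 859 × 9.81 / 1000 = 8.42679 kN/m³.
A = 1.9 × 1.62 = 3.078 m².
From F = γ·h_c·A, the centroid depth is h_c = 147/(8.42679 × 3.078) = 5.66744 m.
The centroid lies 1.62/2 = 0.81 m below the top edge, so the top edge sits at h_top = 5.66744 − 0.81 = 4.85744 m below the surface.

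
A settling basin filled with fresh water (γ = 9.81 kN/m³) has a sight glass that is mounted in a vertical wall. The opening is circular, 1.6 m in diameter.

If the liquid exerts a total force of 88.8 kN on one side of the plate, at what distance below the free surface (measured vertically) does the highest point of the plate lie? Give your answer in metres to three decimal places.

γ = 9.81 kN/m³.
A = π(0.8)² = 2.01062 m².
From F = γ·h_c·A, the centroid depth is h_c = 88.8/(9.81 × 2.01062) = 4.50209 m.
The centroid is at the centre, 0.8 m below the top of the plate, so the highest point sits at h_top = 4.50209 − 0.8 = 3.70209 m below the surface.

d_top ≈ 3.702 m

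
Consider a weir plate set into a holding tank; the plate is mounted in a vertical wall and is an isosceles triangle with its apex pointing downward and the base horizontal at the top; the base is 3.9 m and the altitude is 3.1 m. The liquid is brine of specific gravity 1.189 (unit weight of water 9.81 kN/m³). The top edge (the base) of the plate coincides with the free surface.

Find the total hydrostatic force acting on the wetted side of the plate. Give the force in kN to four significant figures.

F ≈ 72.86 kN

γ = 1.189 × 9.81 = 11.66409 kN/m³.
With the apex down, the centroid sits h/3 = 3.1/3 = 1.03333 m below the base (the top edge), so the centroid depth is h_c = 1.03333 m.
A = ½ × 3.9 × 3.1 = 6.045 m².
Resultant F = γ·h_c·A = 11.66409 × 1.03333 × 6.045 = 72.8595 kN.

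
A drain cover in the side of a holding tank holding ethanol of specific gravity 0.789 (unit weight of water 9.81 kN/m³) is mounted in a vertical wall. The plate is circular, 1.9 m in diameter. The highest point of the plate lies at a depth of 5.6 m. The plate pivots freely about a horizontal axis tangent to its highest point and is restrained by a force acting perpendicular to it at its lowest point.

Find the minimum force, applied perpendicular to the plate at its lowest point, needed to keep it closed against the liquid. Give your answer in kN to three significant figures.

γ = 0.789 × 9.81 = 7.74009 kN/m³.
The centroid is at the centre, 0.95 m below the top of the plate, so the centroid depth is h_c = 5.6 + 0.95 = 6.55 m.
A = π(0.95)² = 2.83529 m².
Resultant F = γ·h_c·A = 7.74009 × 6.55 × 2.83529 = 143.742 kN.
I_c = πr⁴/4 = π × 0.95⁴/4 = 0.639712 m⁴.
Centre of pressure: y_p = y_c + I_c/(y_c·A) = 6.55 + 0.639712/(6.55 × 2.83529) = 6.55 + 0.0344465 = 6.58445 m along the plane.
The resultant acts 0.95 + 0.0344465 = 0.984447 m (along the plate) below the hinge at the top edge, so the moment about the hinge is M = F × 0.984447 = 143.742 × 0.984447 = 141.506 kN·m.
A normal force at the bottom, 1.9 m from the hinge, must supply this moment: P = 141.506/1.9 = 74.4768 kN.

P ≈ 74.5 kN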